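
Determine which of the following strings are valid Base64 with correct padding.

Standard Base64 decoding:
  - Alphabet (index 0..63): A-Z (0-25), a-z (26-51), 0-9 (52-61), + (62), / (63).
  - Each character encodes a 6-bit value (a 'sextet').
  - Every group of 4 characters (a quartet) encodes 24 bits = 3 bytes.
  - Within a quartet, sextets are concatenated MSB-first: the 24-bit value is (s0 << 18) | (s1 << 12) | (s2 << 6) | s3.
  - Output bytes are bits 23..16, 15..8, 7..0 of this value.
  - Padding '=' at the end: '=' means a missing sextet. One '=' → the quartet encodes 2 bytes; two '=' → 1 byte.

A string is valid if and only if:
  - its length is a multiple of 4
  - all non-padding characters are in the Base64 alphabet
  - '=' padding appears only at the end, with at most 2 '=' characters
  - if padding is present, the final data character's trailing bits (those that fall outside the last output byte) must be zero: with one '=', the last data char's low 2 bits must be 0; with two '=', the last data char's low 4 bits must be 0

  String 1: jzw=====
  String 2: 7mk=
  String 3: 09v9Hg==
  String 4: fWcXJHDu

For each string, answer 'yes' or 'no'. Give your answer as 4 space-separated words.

String 1: 'jzw=====' → invalid (5 pad chars (max 2))
String 2: '7mk=' → valid
String 3: '09v9Hg==' → valid
String 4: 'fWcXJHDu' → valid

Answer: no yes yes yes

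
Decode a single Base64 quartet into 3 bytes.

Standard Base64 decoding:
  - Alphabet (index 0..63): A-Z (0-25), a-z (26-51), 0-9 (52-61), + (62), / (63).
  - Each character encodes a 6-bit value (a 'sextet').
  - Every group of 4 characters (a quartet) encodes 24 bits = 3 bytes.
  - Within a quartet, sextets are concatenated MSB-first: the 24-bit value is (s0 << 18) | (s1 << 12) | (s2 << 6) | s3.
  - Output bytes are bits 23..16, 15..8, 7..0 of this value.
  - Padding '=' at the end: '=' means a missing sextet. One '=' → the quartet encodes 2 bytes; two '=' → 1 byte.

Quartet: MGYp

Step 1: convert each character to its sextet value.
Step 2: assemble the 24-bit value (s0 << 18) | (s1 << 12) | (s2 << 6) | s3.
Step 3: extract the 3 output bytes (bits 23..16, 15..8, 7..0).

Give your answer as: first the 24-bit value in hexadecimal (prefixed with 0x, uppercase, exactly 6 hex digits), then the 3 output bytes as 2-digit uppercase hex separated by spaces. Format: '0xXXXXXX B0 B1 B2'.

Sextets: M=12, G=6, Y=24, p=41
24-bit: (12<<18) | (6<<12) | (24<<6) | 41
      = 0x300000 | 0x006000 | 0x000600 | 0x000029
      = 0x306629
Bytes: (v>>16)&0xFF=30, (v>>8)&0xFF=66, v&0xFF=29

Answer: 0x306629 30 66 29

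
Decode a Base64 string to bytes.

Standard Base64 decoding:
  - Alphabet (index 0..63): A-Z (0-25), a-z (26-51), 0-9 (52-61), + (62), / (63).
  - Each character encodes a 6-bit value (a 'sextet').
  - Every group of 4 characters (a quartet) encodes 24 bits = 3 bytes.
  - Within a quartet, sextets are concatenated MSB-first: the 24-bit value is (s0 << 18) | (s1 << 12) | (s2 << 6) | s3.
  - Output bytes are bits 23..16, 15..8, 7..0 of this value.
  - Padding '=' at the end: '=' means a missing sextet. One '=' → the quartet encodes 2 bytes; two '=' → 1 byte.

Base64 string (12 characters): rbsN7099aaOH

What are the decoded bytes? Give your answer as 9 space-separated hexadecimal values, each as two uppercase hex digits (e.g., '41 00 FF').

After char 0 ('r'=43): chars_in_quartet=1 acc=0x2B bytes_emitted=0
After char 1 ('b'=27): chars_in_quartet=2 acc=0xADB bytes_emitted=0
After char 2 ('s'=44): chars_in_quartet=3 acc=0x2B6EC bytes_emitted=0
After char 3 ('N'=13): chars_in_quartet=4 acc=0xADBB0D -> emit AD BB 0D, reset; bytes_emitted=3
After char 4 ('7'=59): chars_in_quartet=1 acc=0x3B bytes_emitted=3
After char 5 ('0'=52): chars_in_quartet=2 acc=0xEF4 bytes_emitted=3
After char 6 ('9'=61): chars_in_quartet=3 acc=0x3BD3D bytes_emitted=3
After char 7 ('9'=61): chars_in_quartet=4 acc=0xEF4F7D -> emit EF 4F 7D, reset; bytes_emitted=6
After char 8 ('a'=26): chars_in_quartet=1 acc=0x1A bytes_emitted=6
After char 9 ('a'=26): chars_in_quartet=2 acc=0x69A bytes_emitted=6
After char 10 ('O'=14): chars_in_quartet=3 acc=0x1A68E bytes_emitted=6
After char 11 ('H'=7): chars_in_quartet=4 acc=0x69A387 -> emit 69 A3 87, reset; bytes_emitted=9

Answer: AD BB 0D EF 4F 7D 69 A3 87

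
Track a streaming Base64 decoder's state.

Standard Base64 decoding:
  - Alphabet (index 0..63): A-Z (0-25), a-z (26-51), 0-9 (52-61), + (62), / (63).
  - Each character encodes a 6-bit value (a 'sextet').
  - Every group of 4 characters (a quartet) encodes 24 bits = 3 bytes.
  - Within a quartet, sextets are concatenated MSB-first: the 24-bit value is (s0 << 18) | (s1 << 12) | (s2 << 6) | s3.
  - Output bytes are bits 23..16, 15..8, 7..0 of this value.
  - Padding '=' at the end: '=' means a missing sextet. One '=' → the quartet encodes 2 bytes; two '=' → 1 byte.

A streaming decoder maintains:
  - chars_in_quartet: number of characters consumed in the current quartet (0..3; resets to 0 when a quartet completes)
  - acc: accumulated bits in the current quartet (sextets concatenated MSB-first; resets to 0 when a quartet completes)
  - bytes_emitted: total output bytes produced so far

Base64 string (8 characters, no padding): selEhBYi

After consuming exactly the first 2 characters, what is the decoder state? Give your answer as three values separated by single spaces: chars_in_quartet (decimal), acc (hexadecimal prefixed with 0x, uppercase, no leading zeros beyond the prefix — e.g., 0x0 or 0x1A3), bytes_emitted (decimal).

Answer: 2 0xB1E 0

Derivation:
After char 0 ('s'=44): chars_in_quartet=1 acc=0x2C bytes_emitted=0
After char 1 ('e'=30): chars_in_quartet=2 acc=0xB1E bytes_emitted=0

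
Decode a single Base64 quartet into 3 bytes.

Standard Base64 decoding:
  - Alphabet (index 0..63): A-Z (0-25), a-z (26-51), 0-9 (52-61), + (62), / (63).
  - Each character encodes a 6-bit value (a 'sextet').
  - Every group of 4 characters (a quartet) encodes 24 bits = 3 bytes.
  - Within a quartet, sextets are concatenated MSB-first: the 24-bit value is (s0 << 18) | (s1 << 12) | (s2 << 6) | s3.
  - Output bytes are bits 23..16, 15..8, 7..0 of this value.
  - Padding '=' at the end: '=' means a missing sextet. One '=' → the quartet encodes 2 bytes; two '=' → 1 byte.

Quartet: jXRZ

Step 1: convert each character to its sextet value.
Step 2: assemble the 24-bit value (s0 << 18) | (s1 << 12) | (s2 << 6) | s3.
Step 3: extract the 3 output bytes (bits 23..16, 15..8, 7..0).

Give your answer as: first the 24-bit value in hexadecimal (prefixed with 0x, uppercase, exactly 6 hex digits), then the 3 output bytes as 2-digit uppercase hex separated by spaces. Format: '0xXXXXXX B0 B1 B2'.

Answer: 0x8D7459 8D 74 59

Derivation:
Sextets: j=35, X=23, R=17, Z=25
24-bit: (35<<18) | (23<<12) | (17<<6) | 25
      = 0x8C0000 | 0x017000 | 0x000440 | 0x000019
      = 0x8D7459
Bytes: (v>>16)&0xFF=8D, (v>>8)&0xFF=74, v&0xFF=59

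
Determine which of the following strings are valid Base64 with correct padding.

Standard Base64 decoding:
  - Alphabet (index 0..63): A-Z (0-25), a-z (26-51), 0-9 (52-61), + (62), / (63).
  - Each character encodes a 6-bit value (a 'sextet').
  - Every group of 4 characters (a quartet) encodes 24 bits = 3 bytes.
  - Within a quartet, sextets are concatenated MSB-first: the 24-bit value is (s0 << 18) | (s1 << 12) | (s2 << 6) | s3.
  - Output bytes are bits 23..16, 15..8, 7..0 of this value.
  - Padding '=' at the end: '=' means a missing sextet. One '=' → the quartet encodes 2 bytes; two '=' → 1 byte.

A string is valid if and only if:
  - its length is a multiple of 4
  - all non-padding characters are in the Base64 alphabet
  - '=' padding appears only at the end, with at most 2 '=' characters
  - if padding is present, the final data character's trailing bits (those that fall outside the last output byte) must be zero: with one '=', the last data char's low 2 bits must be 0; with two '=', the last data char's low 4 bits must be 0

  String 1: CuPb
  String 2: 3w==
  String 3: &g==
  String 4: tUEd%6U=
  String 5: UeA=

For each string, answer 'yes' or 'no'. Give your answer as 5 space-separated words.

String 1: 'CuPb' → valid
String 2: '3w==' → valid
String 3: '&g==' → invalid (bad char(s): ['&'])
String 4: 'tUEd%6U=' → invalid (bad char(s): ['%'])
String 5: 'UeA=' → valid

Answer: yes yes no no yes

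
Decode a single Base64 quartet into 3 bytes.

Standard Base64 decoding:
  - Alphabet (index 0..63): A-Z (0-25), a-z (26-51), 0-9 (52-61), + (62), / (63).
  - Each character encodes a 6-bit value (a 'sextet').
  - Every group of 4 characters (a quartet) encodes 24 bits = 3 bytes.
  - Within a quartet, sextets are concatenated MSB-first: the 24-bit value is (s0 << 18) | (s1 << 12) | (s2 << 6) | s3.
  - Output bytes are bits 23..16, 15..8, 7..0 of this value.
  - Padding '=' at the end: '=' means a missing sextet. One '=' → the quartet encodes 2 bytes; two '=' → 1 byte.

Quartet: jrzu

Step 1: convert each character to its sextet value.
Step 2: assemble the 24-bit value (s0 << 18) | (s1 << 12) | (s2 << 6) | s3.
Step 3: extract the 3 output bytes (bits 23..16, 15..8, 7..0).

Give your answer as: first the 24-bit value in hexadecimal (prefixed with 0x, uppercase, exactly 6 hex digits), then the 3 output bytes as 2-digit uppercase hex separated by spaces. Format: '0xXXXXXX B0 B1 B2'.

Sextets: j=35, r=43, z=51, u=46
24-bit: (35<<18) | (43<<12) | (51<<6) | 46
      = 0x8C0000 | 0x02B000 | 0x000CC0 | 0x00002E
      = 0x8EBCEE
Bytes: (v>>16)&0xFF=8E, (v>>8)&0xFF=BC, v&0xFF=EE

Answer: 0x8EBCEE 8E BC EE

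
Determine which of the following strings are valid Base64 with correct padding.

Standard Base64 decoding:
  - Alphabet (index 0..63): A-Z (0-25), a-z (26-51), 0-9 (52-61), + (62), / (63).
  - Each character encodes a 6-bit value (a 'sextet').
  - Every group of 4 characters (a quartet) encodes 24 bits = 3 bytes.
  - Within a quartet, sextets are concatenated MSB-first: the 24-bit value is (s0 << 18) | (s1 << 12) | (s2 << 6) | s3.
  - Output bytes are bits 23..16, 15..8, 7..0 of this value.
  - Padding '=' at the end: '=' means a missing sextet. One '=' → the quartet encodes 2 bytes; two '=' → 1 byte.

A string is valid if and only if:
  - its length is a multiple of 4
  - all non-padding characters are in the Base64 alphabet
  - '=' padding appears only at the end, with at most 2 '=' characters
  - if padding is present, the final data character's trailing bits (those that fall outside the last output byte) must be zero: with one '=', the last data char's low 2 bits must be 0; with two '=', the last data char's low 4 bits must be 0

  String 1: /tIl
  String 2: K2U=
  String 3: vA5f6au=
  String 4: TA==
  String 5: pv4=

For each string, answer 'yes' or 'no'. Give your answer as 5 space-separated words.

Answer: yes yes no yes yes

Derivation:
String 1: '/tIl' → valid
String 2: 'K2U=' → valid
String 3: 'vA5f6au=' → invalid (bad trailing bits)
String 4: 'TA==' → valid
String 5: 'pv4=' → valid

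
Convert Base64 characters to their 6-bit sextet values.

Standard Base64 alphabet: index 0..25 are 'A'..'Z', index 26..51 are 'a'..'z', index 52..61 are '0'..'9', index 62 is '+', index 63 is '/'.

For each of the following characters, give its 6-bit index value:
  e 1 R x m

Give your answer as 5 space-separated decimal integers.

Answer: 30 53 17 49 38

Derivation:
'e': a..z range, 26 + ord('e') − ord('a') = 30
'1': 0..9 range, 52 + ord('1') − ord('0') = 53
'R': A..Z range, ord('R') − ord('A') = 17
'x': a..z range, 26 + ord('x') − ord('a') = 49
'm': a..z range, 26 + ord('m') − ord('a') = 38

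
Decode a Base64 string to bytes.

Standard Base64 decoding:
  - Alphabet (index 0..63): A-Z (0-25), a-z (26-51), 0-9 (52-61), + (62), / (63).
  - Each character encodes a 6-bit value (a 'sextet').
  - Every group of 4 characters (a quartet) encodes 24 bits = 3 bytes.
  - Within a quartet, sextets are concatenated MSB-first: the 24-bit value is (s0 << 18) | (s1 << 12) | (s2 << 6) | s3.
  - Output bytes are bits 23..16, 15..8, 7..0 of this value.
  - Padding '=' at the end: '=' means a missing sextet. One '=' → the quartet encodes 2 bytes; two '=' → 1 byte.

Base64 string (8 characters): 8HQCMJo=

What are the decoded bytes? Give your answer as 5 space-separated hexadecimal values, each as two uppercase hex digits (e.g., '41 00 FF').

Answer: F0 74 02 30 9A

Derivation:
After char 0 ('8'=60): chars_in_quartet=1 acc=0x3C bytes_emitted=0
After char 1 ('H'=7): chars_in_quartet=2 acc=0xF07 bytes_emitted=0
After char 2 ('Q'=16): chars_in_quartet=3 acc=0x3C1D0 bytes_emitted=0
After char 3 ('C'=2): chars_in_quartet=4 acc=0xF07402 -> emit F0 74 02, reset; bytes_emitted=3
After char 4 ('M'=12): chars_in_quartet=1 acc=0xC bytes_emitted=3
After char 5 ('J'=9): chars_in_quartet=2 acc=0x309 bytes_emitted=3
After char 6 ('o'=40): chars_in_quartet=3 acc=0xC268 bytes_emitted=3
Padding '=': partial quartet acc=0xC268 -> emit 30 9A; bytes_emitted=5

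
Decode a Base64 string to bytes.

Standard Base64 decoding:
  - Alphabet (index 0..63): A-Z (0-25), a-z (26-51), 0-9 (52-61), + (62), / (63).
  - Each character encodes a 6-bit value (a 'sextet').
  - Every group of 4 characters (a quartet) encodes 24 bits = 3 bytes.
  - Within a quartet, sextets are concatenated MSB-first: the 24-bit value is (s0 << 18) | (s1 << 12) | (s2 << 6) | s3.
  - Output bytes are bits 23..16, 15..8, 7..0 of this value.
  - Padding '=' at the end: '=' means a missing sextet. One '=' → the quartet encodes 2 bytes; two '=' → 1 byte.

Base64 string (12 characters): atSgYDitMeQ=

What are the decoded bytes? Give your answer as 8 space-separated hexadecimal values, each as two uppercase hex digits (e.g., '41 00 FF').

After char 0 ('a'=26): chars_in_quartet=1 acc=0x1A bytes_emitted=0
After char 1 ('t'=45): chars_in_quartet=2 acc=0x6AD bytes_emitted=0
After char 2 ('S'=18): chars_in_quartet=3 acc=0x1AB52 bytes_emitted=0
After char 3 ('g'=32): chars_in_quartet=4 acc=0x6AD4A0 -> emit 6A D4 A0, reset; bytes_emitted=3
After char 4 ('Y'=24): chars_in_quartet=1 acc=0x18 bytes_emitted=3
After char 5 ('D'=3): chars_in_quartet=2 acc=0x603 bytes_emitted=3
After char 6 ('i'=34): chars_in_quartet=3 acc=0x180E2 bytes_emitted=3
After char 7 ('t'=45): chars_in_quartet=4 acc=0x6038AD -> emit 60 38 AD, reset; bytes_emitted=6
After char 8 ('M'=12): chars_in_quartet=1 acc=0xC bytes_emitted=6
After char 9 ('e'=30): chars_in_quartet=2 acc=0x31E bytes_emitted=6
After char 10 ('Q'=16): chars_in_quartet=3 acc=0xC790 bytes_emitted=6
Padding '=': partial quartet acc=0xC790 -> emit 31 E4; bytes_emitted=8

Answer: 6A D4 A0 60 38 AD 31 E4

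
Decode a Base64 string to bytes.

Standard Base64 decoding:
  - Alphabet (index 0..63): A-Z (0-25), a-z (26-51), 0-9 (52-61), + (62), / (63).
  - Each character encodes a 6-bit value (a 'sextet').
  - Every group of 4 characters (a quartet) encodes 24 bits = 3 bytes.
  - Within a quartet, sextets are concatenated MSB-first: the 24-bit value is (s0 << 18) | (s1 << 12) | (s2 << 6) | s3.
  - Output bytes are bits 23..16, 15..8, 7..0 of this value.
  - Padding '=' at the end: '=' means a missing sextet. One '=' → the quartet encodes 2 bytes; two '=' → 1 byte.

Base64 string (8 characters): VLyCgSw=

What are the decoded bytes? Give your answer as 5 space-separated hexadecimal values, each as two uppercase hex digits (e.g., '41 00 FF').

After char 0 ('V'=21): chars_in_quartet=1 acc=0x15 bytes_emitted=0
After char 1 ('L'=11): chars_in_quartet=2 acc=0x54B bytes_emitted=0
After char 2 ('y'=50): chars_in_quartet=3 acc=0x152F2 bytes_emitted=0
After char 3 ('C'=2): chars_in_quartet=4 acc=0x54BC82 -> emit 54 BC 82, reset; bytes_emitted=3
After char 4 ('g'=32): chars_in_quartet=1 acc=0x20 bytes_emitted=3
After char 5 ('S'=18): chars_in_quartet=2 acc=0x812 bytes_emitted=3
After char 6 ('w'=48): chars_in_quartet=3 acc=0x204B0 bytes_emitted=3
Padding '=': partial quartet acc=0x204B0 -> emit 81 2C; bytes_emitted=5

Answer: 54 BC 82 81 2C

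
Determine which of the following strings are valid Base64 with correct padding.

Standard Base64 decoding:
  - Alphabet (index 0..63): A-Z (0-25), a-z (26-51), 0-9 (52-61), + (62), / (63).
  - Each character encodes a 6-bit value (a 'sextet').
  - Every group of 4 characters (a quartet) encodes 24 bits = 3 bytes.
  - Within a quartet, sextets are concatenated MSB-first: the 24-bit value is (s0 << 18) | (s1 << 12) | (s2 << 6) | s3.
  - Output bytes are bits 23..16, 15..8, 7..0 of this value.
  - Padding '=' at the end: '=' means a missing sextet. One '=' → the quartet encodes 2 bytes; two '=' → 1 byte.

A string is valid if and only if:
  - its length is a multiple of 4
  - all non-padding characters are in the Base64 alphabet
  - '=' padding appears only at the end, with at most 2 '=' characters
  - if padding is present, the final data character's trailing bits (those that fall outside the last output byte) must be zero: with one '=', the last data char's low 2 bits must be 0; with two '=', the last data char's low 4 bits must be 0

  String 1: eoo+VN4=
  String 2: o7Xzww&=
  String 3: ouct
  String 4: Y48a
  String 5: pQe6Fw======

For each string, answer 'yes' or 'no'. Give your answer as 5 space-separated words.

String 1: 'eoo+VN4=' → valid
String 2: 'o7Xzww&=' → invalid (bad char(s): ['&'])
String 3: 'ouct' → valid
String 4: 'Y48a' → valid
String 5: 'pQe6Fw======' → invalid (6 pad chars (max 2))

Answer: yes no yes yes no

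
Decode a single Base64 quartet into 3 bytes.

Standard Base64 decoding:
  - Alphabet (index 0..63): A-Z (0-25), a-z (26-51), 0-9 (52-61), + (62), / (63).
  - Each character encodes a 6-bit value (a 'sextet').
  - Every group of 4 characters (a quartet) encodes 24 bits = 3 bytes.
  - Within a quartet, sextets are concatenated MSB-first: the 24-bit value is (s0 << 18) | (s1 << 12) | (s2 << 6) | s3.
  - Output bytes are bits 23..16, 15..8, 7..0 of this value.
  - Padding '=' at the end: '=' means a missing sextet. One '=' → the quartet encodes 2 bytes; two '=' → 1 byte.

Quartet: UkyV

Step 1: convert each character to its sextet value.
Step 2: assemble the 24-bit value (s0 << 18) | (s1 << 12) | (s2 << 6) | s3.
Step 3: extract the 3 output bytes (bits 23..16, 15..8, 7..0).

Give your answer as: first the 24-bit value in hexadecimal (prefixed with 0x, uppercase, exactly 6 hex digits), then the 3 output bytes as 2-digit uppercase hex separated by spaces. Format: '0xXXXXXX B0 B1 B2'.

Answer: 0x524C95 52 4C 95

Derivation:
Sextets: U=20, k=36, y=50, V=21
24-bit: (20<<18) | (36<<12) | (50<<6) | 21
      = 0x500000 | 0x024000 | 0x000C80 | 0x000015
      = 0x524C95
Bytes: (v>>16)&0xFF=52, (v>>8)&0xFF=4C, v&0xFF=95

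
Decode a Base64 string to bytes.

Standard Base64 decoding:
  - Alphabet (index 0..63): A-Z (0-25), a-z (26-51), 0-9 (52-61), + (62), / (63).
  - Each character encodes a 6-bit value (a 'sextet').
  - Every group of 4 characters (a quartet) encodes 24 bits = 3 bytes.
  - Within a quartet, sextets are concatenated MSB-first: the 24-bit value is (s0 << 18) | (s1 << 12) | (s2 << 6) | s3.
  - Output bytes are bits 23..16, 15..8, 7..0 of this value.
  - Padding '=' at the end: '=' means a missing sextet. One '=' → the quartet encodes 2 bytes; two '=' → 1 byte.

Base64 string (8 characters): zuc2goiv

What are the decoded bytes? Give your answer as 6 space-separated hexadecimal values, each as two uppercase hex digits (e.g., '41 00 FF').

After char 0 ('z'=51): chars_in_quartet=1 acc=0x33 bytes_emitted=0
After char 1 ('u'=46): chars_in_quartet=2 acc=0xCEE bytes_emitted=0
After char 2 ('c'=28): chars_in_quartet=3 acc=0x33B9C bytes_emitted=0
After char 3 ('2'=54): chars_in_quartet=4 acc=0xCEE736 -> emit CE E7 36, reset; bytes_emitted=3
After char 4 ('g'=32): chars_in_quartet=1 acc=0x20 bytes_emitted=3
After char 5 ('o'=40): chars_in_quartet=2 acc=0x828 bytes_emitted=3
After char 6 ('i'=34): chars_in_quartet=3 acc=0x20A22 bytes_emitted=3
After char 7 ('v'=47): chars_in_quartet=4 acc=0x8288AF -> emit 82 88 AF, reset; bytes_emitted=6

Answer: CE E7 36 82 88 AF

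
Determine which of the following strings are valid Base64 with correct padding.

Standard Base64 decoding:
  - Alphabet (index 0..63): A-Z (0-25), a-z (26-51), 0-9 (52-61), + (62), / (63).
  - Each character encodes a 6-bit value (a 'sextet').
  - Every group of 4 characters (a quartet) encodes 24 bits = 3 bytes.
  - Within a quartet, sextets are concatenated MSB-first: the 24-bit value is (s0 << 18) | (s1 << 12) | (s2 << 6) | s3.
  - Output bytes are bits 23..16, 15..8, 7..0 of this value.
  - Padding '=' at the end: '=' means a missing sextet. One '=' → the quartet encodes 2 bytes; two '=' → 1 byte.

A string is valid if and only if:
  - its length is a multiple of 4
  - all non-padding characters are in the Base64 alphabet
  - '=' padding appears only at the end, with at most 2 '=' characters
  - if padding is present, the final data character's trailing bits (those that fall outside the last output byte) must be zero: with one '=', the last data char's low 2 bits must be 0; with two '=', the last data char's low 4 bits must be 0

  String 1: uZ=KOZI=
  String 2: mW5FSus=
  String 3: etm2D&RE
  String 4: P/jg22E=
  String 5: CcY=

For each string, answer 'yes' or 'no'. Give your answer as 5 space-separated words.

String 1: 'uZ=KOZI=' → invalid (bad char(s): ['=']; '=' in middle)
String 2: 'mW5FSus=' → valid
String 3: 'etm2D&RE' → invalid (bad char(s): ['&'])
String 4: 'P/jg22E=' → valid
String 5: 'CcY=' → valid

Answer: no yes no yes yes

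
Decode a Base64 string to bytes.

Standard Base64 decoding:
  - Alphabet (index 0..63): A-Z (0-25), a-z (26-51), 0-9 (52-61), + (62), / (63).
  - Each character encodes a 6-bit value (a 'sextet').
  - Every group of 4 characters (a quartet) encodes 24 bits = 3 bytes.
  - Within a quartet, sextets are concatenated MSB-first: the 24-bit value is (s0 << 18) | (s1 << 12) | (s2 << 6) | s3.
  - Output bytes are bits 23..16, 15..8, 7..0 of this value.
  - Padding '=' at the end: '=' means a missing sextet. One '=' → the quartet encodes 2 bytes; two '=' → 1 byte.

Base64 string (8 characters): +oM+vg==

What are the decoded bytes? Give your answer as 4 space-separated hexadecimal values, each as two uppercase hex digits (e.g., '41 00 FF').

After char 0 ('+'=62): chars_in_quartet=1 acc=0x3E bytes_emitted=0
After char 1 ('o'=40): chars_in_quartet=2 acc=0xFA8 bytes_emitted=0
After char 2 ('M'=12): chars_in_quartet=3 acc=0x3EA0C bytes_emitted=0
After char 3 ('+'=62): chars_in_quartet=4 acc=0xFA833E -> emit FA 83 3E, reset; bytes_emitted=3
After char 4 ('v'=47): chars_in_quartet=1 acc=0x2F bytes_emitted=3
After char 5 ('g'=32): chars_in_quartet=2 acc=0xBE0 bytes_emitted=3
Padding '==': partial quartet acc=0xBE0 -> emit BE; bytes_emitted=4

Answer: FA 83 3E BE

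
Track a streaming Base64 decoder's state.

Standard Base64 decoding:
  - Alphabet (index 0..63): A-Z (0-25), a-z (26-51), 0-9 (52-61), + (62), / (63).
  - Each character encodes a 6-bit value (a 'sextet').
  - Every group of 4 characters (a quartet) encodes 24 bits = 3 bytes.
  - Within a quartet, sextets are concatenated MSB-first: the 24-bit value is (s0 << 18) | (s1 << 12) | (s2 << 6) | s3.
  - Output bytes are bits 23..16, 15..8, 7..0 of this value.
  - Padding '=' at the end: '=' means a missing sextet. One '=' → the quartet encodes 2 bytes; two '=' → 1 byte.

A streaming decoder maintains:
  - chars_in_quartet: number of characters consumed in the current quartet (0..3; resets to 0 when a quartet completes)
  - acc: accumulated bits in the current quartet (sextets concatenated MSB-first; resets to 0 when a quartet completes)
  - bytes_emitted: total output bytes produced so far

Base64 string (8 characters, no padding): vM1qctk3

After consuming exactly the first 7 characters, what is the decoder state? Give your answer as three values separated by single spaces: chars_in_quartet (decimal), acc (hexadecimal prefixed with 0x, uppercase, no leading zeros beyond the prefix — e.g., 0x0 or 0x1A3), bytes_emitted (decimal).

After char 0 ('v'=47): chars_in_quartet=1 acc=0x2F bytes_emitted=0
After char 1 ('M'=12): chars_in_quartet=2 acc=0xBCC bytes_emitted=0
After char 2 ('1'=53): chars_in_quartet=3 acc=0x2F335 bytes_emitted=0
After char 3 ('q'=42): chars_in_quartet=4 acc=0xBCCD6A -> emit BC CD 6A, reset; bytes_emitted=3
After char 4 ('c'=28): chars_in_quartet=1 acc=0x1C bytes_emitted=3
After char 5 ('t'=45): chars_in_quartet=2 acc=0x72D bytes_emitted=3
After char 6 ('k'=36): chars_in_quartet=3 acc=0x1CB64 bytes_emitted=3

Answer: 3 0x1CB64 3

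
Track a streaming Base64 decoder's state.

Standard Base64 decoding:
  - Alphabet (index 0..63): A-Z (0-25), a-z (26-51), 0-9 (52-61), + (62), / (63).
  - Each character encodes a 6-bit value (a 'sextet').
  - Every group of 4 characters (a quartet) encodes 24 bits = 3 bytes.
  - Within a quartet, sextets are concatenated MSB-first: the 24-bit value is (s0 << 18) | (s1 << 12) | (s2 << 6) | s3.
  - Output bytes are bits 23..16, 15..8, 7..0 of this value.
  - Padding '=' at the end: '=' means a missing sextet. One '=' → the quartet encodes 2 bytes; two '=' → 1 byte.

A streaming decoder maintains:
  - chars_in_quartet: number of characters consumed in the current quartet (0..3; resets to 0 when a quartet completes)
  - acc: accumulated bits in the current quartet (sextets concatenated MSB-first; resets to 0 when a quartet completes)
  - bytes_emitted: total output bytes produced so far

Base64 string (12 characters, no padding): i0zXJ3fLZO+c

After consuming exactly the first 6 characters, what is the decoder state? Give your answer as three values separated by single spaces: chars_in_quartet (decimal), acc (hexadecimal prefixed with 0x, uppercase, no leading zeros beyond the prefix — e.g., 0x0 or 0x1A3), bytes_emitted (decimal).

Answer: 2 0x277 3

Derivation:
After char 0 ('i'=34): chars_in_quartet=1 acc=0x22 bytes_emitted=0
After char 1 ('0'=52): chars_in_quartet=2 acc=0x8B4 bytes_emitted=0
After char 2 ('z'=51): chars_in_quartet=3 acc=0x22D33 bytes_emitted=0
After char 3 ('X'=23): chars_in_quartet=4 acc=0x8B4CD7 -> emit 8B 4C D7, reset; bytes_emitted=3
After char 4 ('J'=9): chars_in_quartet=1 acc=0x9 bytes_emitted=3
After char 5 ('3'=55): chars_in_quartet=2 acc=0x277 bytes_emitted=3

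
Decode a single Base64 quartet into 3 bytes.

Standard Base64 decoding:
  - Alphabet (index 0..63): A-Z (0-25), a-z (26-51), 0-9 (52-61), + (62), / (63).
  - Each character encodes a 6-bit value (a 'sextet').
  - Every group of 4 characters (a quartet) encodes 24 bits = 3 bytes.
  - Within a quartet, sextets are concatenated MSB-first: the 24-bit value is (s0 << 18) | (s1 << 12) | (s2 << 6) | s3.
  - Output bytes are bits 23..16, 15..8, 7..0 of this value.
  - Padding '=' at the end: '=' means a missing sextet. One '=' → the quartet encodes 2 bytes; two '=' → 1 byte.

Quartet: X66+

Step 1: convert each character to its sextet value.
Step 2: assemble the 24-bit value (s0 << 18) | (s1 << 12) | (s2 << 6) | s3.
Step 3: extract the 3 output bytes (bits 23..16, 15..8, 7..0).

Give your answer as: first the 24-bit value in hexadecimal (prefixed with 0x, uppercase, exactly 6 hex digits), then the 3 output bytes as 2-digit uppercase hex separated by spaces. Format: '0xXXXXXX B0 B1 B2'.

Sextets: X=23, 6=58, 6=58, +=62
24-bit: (23<<18) | (58<<12) | (58<<6) | 62
      = 0x5C0000 | 0x03A000 | 0x000E80 | 0x00003E
      = 0x5FAEBE
Bytes: (v>>16)&0xFF=5F, (v>>8)&0xFF=AE, v&0xFF=BE

Answer: 0x5FAEBE 5F AE BE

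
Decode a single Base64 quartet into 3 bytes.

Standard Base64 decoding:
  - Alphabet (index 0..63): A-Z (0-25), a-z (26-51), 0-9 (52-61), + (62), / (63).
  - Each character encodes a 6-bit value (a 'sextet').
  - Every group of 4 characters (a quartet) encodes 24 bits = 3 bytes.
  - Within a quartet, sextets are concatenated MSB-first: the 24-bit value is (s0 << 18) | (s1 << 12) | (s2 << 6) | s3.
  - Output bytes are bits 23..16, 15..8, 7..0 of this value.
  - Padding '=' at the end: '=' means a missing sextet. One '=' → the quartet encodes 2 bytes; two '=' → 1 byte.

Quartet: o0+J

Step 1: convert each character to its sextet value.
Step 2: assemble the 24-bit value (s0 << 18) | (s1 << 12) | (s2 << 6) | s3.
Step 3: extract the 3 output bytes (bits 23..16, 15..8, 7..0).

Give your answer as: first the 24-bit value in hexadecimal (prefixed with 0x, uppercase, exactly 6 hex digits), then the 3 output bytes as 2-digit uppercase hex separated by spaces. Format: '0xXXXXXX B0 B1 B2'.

Answer: 0xA34F89 A3 4F 89

Derivation:
Sextets: o=40, 0=52, +=62, J=9
24-bit: (40<<18) | (52<<12) | (62<<6) | 9
      = 0xA00000 | 0x034000 | 0x000F80 | 0x000009
      = 0xA34F89
Bytes: (v>>16)&0xFF=A3, (v>>8)&0xFF=4F, v&0xFF=89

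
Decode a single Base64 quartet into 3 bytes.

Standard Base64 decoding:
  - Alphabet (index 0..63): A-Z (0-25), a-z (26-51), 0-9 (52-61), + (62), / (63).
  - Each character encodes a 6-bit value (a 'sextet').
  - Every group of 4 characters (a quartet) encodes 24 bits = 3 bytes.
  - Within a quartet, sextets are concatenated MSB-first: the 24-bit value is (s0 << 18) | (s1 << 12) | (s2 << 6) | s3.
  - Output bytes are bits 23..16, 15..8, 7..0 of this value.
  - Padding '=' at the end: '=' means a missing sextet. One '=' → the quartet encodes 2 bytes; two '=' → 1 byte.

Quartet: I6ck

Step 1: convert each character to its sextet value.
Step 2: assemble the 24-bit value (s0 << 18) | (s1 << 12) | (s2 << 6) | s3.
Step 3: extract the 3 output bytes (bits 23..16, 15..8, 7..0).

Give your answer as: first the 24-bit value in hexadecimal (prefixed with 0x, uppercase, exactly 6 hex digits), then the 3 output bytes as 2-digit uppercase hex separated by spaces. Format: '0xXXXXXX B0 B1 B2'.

Answer: 0x23A724 23 A7 24

Derivation:
Sextets: I=8, 6=58, c=28, k=36
24-bit: (8<<18) | (58<<12) | (28<<6) | 36
      = 0x200000 | 0x03A000 | 0x000700 | 0x000024
      = 0x23A724
Bytes: (v>>16)&0xFF=23, (v>>8)&0xFF=A7, v&0xFF=24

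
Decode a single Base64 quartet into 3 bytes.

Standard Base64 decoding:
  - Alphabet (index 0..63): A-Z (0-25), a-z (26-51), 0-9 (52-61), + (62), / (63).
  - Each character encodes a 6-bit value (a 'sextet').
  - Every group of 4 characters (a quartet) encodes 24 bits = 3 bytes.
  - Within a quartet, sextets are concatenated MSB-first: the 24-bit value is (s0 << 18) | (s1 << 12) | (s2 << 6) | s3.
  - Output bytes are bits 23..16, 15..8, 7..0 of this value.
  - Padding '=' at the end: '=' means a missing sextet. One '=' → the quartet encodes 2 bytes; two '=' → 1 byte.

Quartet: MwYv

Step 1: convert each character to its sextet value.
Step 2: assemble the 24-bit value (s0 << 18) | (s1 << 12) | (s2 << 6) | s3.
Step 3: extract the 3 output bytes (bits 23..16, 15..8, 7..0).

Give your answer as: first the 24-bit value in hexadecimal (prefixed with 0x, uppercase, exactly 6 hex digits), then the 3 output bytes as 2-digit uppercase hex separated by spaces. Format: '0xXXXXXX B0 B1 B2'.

Answer: 0x33062F 33 06 2F

Derivation:
Sextets: M=12, w=48, Y=24, v=47
24-bit: (12<<18) | (48<<12) | (24<<6) | 47
      = 0x300000 | 0x030000 | 0x000600 | 0x00002F
      = 0x33062F
Bytes: (v>>16)&0xFF=33, (v>>8)&0xFF=06, v&0xFF=2F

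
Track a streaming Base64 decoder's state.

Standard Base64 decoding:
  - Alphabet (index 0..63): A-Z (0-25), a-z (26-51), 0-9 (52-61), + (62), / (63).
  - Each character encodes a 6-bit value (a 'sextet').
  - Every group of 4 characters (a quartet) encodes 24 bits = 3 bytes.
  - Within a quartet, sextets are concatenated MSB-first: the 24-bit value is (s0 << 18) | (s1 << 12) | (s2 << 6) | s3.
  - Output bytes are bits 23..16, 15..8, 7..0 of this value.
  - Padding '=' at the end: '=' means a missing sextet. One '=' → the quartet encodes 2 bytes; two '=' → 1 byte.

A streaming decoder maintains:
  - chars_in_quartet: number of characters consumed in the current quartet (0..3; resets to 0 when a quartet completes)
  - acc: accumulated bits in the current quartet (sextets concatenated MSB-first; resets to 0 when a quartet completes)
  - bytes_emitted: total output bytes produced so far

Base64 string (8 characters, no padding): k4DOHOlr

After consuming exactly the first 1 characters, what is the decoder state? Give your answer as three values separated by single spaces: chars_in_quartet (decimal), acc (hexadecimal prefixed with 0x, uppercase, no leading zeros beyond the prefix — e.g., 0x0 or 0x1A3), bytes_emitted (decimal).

After char 0 ('k'=36): chars_in_quartet=1 acc=0x24 bytes_emitted=0

Answer: 1 0x24 0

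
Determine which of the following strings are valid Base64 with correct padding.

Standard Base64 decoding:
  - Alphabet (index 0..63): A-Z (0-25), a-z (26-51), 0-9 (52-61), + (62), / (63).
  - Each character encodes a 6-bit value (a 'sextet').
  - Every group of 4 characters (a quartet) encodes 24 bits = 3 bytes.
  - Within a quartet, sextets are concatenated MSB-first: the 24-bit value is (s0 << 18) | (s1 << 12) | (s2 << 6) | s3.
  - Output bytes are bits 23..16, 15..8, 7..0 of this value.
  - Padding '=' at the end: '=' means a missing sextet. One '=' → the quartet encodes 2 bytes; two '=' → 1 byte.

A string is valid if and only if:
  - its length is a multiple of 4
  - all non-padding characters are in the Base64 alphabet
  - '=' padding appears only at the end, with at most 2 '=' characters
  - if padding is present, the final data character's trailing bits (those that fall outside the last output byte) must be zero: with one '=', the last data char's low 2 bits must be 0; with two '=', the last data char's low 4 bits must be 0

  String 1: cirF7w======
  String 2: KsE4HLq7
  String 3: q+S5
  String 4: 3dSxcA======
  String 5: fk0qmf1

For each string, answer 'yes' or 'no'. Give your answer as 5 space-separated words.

Answer: no yes yes no no

Derivation:
String 1: 'cirF7w======' → invalid (6 pad chars (max 2))
String 2: 'KsE4HLq7' → valid
String 3: 'q+S5' → valid
String 4: '3dSxcA======' → invalid (6 pad chars (max 2))
String 5: 'fk0qmf1' → invalid (len=7 not mult of 4)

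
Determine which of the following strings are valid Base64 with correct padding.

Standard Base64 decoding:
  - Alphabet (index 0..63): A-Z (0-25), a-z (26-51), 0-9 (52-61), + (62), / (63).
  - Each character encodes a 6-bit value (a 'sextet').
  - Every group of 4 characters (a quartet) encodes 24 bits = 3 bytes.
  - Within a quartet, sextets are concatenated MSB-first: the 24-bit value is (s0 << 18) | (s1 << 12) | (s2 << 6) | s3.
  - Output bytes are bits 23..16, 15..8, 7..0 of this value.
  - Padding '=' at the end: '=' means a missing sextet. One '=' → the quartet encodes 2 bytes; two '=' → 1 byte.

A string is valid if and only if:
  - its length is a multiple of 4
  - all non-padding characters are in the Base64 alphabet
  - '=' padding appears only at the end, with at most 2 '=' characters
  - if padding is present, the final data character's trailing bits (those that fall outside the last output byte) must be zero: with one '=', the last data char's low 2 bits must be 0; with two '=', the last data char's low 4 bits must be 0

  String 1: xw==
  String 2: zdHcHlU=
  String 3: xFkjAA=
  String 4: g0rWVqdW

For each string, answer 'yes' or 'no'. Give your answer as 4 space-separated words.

Answer: yes yes no yes

Derivation:
String 1: 'xw==' → valid
String 2: 'zdHcHlU=' → valid
String 3: 'xFkjAA=' → invalid (len=7 not mult of 4)
String 4: 'g0rWVqdW' → valid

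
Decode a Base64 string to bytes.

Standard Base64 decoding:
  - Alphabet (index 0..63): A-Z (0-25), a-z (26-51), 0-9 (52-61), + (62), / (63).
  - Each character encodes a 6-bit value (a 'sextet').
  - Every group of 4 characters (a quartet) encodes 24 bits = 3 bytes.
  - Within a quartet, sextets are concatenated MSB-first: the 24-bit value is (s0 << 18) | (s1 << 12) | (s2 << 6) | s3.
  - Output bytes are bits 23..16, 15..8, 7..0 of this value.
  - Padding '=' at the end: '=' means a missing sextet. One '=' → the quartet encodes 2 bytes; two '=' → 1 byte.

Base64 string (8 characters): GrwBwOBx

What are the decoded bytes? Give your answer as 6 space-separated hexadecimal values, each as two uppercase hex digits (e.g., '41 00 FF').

After char 0 ('G'=6): chars_in_quartet=1 acc=0x6 bytes_emitted=0
After char 1 ('r'=43): chars_in_quartet=2 acc=0x1AB bytes_emitted=0
After char 2 ('w'=48): chars_in_quartet=3 acc=0x6AF0 bytes_emitted=0
After char 3 ('B'=1): chars_in_quartet=4 acc=0x1ABC01 -> emit 1A BC 01, reset; bytes_emitted=3
After char 4 ('w'=48): chars_in_quartet=1 acc=0x30 bytes_emitted=3
After char 5 ('O'=14): chars_in_quartet=2 acc=0xC0E bytes_emitted=3
After char 6 ('B'=1): chars_in_quartet=3 acc=0x30381 bytes_emitted=3
After char 7 ('x'=49): chars_in_quartet=4 acc=0xC0E071 -> emit C0 E0 71, reset; bytes_emitted=6

Answer: 1A BC 01 C0 E0 71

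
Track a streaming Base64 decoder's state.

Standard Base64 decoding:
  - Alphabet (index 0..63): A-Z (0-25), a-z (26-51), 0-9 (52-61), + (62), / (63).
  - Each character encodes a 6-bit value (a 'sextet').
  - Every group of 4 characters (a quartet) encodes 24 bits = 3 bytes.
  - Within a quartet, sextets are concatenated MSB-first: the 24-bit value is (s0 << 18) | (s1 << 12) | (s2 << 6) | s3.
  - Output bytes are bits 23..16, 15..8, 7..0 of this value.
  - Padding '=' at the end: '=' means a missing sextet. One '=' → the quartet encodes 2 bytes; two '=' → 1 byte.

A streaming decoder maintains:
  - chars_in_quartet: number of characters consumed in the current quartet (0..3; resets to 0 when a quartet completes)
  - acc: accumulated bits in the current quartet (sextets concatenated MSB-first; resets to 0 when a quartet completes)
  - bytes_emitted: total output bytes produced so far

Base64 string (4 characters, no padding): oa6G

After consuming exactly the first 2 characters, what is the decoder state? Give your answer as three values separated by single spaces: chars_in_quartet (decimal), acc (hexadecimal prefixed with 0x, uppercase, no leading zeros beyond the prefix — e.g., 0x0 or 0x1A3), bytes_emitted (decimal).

After char 0 ('o'=40): chars_in_quartet=1 acc=0x28 bytes_emitted=0
After char 1 ('a'=26): chars_in_quartet=2 acc=0xA1A bytes_emitted=0

Answer: 2 0xA1A 0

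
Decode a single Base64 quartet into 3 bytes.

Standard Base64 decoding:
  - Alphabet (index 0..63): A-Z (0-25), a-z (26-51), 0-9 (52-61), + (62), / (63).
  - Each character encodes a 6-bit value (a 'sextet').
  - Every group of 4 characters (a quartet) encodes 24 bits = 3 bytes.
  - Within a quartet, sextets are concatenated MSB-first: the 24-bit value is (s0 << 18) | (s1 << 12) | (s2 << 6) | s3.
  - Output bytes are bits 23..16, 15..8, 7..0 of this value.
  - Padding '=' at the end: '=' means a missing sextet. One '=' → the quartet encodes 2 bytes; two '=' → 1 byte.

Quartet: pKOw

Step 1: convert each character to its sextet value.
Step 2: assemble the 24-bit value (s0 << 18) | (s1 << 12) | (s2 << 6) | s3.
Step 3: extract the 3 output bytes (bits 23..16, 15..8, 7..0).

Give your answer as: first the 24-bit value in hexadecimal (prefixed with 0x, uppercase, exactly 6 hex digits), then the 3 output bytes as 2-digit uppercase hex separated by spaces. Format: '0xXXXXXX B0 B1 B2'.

Answer: 0xA4A3B0 A4 A3 B0

Derivation:
Sextets: p=41, K=10, O=14, w=48
24-bit: (41<<18) | (10<<12) | (14<<6) | 48
      = 0xA40000 | 0x00A000 | 0x000380 | 0x000030
      = 0xA4A3B0
Bytes: (v>>16)&0xFF=A4, (v>>8)&0xFF=A3, v&0xFF=B0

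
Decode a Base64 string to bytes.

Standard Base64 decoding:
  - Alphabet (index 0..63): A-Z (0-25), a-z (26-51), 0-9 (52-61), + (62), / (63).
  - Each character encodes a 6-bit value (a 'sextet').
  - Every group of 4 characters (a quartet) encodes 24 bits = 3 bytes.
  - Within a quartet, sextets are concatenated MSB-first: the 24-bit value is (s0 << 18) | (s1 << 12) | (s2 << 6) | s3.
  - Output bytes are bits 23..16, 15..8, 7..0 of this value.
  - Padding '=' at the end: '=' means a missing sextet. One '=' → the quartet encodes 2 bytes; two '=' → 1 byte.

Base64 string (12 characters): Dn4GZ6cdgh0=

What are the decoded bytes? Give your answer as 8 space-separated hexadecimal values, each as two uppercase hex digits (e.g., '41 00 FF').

Answer: 0E 7E 06 67 A7 1D 82 1D

Derivation:
After char 0 ('D'=3): chars_in_quartet=1 acc=0x3 bytes_emitted=0
After char 1 ('n'=39): chars_in_quartet=2 acc=0xE7 bytes_emitted=0
After char 2 ('4'=56): chars_in_quartet=3 acc=0x39F8 bytes_emitted=0
After char 3 ('G'=6): chars_in_quartet=4 acc=0xE7E06 -> emit 0E 7E 06, reset; bytes_emitted=3
After char 4 ('Z'=25): chars_in_quartet=1 acc=0x19 bytes_emitted=3
After char 5 ('6'=58): chars_in_quartet=2 acc=0x67A bytes_emitted=3
After char 6 ('c'=28): chars_in_quartet=3 acc=0x19E9C bytes_emitted=3
After char 7 ('d'=29): chars_in_quartet=4 acc=0x67A71D -> emit 67 A7 1D, reset; bytes_emitted=6
After char 8 ('g'=32): chars_in_quartet=1 acc=0x20 bytes_emitted=6
After char 9 ('h'=33): chars_in_quartet=2 acc=0x821 bytes_emitted=6
After char 10 ('0'=52): chars_in_quartet=3 acc=0x20874 bytes_emitted=6
Padding '=': partial quartet acc=0x20874 -> emit 82 1D; bytes_emitted=8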